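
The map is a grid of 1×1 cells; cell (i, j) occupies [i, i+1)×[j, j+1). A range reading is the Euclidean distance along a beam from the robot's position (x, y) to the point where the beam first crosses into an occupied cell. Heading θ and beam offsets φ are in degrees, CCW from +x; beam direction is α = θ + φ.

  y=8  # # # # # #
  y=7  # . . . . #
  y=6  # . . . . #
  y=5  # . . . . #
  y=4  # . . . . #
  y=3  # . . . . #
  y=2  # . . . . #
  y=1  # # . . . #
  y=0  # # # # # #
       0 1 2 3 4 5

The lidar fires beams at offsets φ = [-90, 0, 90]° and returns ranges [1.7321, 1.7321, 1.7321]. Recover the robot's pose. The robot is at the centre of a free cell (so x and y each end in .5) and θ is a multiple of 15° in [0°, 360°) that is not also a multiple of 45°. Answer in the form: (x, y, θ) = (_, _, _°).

Candidates: 27 free-cell centres × 16 headings = 432 poses. Raycast each; keep the one whose scan matches to 4 dp.
  (1.5, 3.5, 105°): beam 1 = 3.6235 ≠ 1.7321 ✗
  (1.5, 4.5, 330°): beam 1 = 1.0000 ≠ 1.7321 ✗
  (3.5, 7.5, 30°): beam 1 = 3.0000 ≠ 1.7321 ✗
  (4.5, 6.5, 165°): beam 1 = 1.5529 ≠ 1.7321 ✗
  …
  (3.5, 2.5, 300°): r_1=1.7321, r_2=1.7321, r_3=1.7321 — all match ✓
Unique over the lattice → pose = (3.5, 2.5, 300°).

(x, y, θ) = (3.5, 2.5, 300°)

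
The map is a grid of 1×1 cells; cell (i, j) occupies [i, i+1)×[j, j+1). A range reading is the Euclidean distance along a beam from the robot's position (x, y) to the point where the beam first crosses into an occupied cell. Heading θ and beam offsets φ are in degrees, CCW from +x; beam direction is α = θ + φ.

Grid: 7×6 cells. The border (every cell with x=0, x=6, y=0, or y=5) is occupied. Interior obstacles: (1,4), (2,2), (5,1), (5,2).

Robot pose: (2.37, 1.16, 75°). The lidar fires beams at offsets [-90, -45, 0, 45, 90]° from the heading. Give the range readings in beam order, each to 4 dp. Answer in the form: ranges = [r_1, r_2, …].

ranges = [0.6182, 3.0369, 0.8696, 2.7400, 1.4183]

beam 1: φ=-90°, α=345°
  dir = (cos 345°, sin 345°) = (0.9659, -0.2588); from cell (2,1)
  next x-line at t=0.6522, next y-line at t=0.6182; Δt_x=1.0353, Δt_y=3.8637
    y: enter (2,0) at t=0.6182 ← occupied
  → r_1 = 0.6182
beam 2: φ=-45°, α=30°
  dir = (cos 30°, sin 30°) = (0.8660, 0.5000); from cell (2,1)
  next x-line at t=0.7275, next y-line at t=1.6800; Δt_x=1.1547, Δt_y=2.0000
    x: enter (3,1) at t=0.7275
    y: enter (3,2) at t=1.6800
    x: enter (4,2) at t=1.8822
    x: enter (5,2) at t=3.0369 ← occupied
  → r_2 = 3.0369
beam 3: φ=0°, α=75°
  dir = (cos 75°, sin 75°) = (0.2588, 0.9659); from cell (2,1)
  next x-line at t=2.4341, next y-line at t=0.8696; Δt_x=3.8637, Δt_y=1.0353
    y: enter (2,2) at t=0.8696 ← occupied
  → r_3 = 0.8696
beam 4: φ=45°, α=120°
  dir = (cos 120°, sin 120°) = (-0.5000, 0.8660); from cell (2,1)
  next x-line at t=0.7400, next y-line at t=0.9699; Δt_x=2.0000, Δt_y=1.1547
    x: enter (1,1) at t=0.7400
    y: enter (1,2) at t=0.9699
    y: enter (1,3) at t=2.1246
    x: enter (0,3) at t=2.7400 ← occupied
  → r_4 = 2.7400
beam 5: φ=90°, α=165°
  dir = (cos 165°, sin 165°) = (-0.9659, 0.2588); from cell (2,1)
  next x-line at t=0.3831, next y-line at t=3.2455; Δt_x=1.0353, Δt_y=3.8637
    x: enter (1,1) at t=0.3831
    x: enter (0,1) at t=1.4183 ← occupied
  → r_5 = 1.4183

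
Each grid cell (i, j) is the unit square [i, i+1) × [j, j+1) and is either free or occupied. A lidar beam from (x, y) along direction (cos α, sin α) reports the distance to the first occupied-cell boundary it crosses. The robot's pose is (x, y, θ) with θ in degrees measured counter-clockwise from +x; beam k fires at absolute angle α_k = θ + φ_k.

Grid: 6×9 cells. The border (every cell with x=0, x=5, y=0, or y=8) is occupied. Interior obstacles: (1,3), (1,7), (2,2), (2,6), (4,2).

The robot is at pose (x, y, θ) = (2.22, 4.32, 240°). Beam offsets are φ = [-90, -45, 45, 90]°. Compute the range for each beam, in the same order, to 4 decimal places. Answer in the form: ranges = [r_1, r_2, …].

ranges = [1.4087, 1.2364, 1.3666, 2.6400]

beam 1: φ=-90°, α=150°
  cosα=-0.8660 sinα=0.5000 | (2,4) | tMaxX 0.2540 tMaxY 1.3600 | tΔX 1.1547 tΔY 2.0000
    t=0.2540 [x] (1,4)
    t=1.3600 [y] (1,5)
    t=1.4087 [x] (0,5) — stop
  → r_1 = 1.4087
beam 2: φ=-45°, α=195°
  cosα=-0.9659 sinα=-0.2588 | (2,4) | tMaxX 0.2278 tMaxY 1.2364 | tΔX 1.0353 tΔY 3.8637
    t=0.2278 [x] (1,4)
    t=1.2364 [y] (1,3) — stop
  → r_2 = 1.2364
beam 3: φ=45°, α=285°
  cosα=0.2588 sinα=-0.9659 | (2,4) | tMaxX 3.0137 tMaxY 0.3313 | tΔX 3.8637 tΔY 1.0353
    t=0.3313 [y] (2,3)
    t=1.3666 [y] (2,2) — stop
  → r_3 = 1.3666
beam 4: φ=90°, α=330°
  cosα=0.8660 sinα=-0.5000 | (2,4) | tMaxX 0.9007 tMaxY 0.6400 | tΔX 1.1547 tΔY 2.0000
    t=0.6400 [y] (2,3)
    t=0.9007 [x] (3,3)
    t=2.0554 [x] (4,3)
    t=2.6400 [y] (4,2) — stop
  → r_4 = 2.6400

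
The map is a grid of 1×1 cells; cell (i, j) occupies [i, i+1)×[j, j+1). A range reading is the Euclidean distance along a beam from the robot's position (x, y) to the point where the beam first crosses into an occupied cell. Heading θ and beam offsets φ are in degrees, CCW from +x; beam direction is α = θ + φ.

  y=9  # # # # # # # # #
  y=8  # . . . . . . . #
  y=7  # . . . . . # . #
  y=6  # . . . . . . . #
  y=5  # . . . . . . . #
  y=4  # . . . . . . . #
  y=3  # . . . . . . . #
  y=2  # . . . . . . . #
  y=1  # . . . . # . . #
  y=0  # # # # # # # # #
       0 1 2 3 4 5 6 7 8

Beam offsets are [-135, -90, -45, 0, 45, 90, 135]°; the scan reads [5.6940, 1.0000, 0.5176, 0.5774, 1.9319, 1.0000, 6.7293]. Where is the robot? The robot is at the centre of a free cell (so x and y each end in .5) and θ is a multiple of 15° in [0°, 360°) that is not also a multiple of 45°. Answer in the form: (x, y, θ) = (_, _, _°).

(x, y, θ) = (7.5, 6.5, 30°)

The pose lattice has 54·16 = 864 candidates. Test each by forward raycasting.
  (6.5, 1.5, 165°): beam 1 = 1.7321 ≠ 5.6940 ✗
  (7.5, 1.5, 150°): beam 1 = 0.5176 ≠ 5.6940 ✗
  (6.5, 5.5, 330°): beam 2 = 5.1962 ≠ 1.0000 ✗
  …
  (7.5, 6.5, 30°): r_1=5.6940, r_2=1.0000, r_3=0.5176, r_4=0.5774, r_5=1.9319, r_6=1.0000, r_7=6.7293 — all match ✓
Only this pose fits every beam.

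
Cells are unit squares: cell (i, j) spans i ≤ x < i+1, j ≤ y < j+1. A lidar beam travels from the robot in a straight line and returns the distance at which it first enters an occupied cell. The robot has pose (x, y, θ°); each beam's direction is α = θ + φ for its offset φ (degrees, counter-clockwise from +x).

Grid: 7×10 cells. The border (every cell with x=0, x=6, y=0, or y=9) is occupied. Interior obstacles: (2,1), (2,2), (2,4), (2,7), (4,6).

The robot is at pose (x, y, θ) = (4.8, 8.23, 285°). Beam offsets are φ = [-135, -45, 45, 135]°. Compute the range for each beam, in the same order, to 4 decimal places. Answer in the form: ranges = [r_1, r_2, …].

ranges = [1.5400, 1.4203, 1.3856, 0.8891]

beam 1: φ=-135°, α=150°
  cosα=-0.8660 sinα=0.5000 | (4,8) | tMaxX 0.9238 tMaxY 1.5400 | tΔX 1.1547 tΔY 2.0000
    t=0.9238 [x] (3,8)
    t=1.5400 [y] (3,9) — stop
  → r_1 = 1.5400
beam 2: φ=-45°, α=240°
  cosα=-0.5000 sinα=-0.8660 | (4,8) | tMaxX 1.6000 tMaxY 0.2656 | tΔX 2.0000 tΔY 1.1547
    t=0.2656 [y] (4,7)
    t=1.4203 [y] (4,6) — stop
  → r_2 = 1.4203
beam 3: φ=45°, α=330°
  cosα=0.8660 sinα=-0.5000 | (4,8) | tMaxX 0.2309 tMaxY 0.4600 | tΔX 1.1547 tΔY 2.0000
    t=0.2309 [x] (5,8)
    t=0.4600 [y] (5,7)
    t=1.3856 [x] (6,7) — stop
  → r_3 = 1.3856
beam 4: φ=135°, α=60°
  cosα=0.5000 sinα=0.8660 | (4,8) | tMaxX 0.4000 tMaxY 0.8891 | tΔX 2.0000 tΔY 1.1547
    t=0.4000 [x] (5,8)
    t=0.8891 [y] (5,9) — stop
  → r_4 = 0.8891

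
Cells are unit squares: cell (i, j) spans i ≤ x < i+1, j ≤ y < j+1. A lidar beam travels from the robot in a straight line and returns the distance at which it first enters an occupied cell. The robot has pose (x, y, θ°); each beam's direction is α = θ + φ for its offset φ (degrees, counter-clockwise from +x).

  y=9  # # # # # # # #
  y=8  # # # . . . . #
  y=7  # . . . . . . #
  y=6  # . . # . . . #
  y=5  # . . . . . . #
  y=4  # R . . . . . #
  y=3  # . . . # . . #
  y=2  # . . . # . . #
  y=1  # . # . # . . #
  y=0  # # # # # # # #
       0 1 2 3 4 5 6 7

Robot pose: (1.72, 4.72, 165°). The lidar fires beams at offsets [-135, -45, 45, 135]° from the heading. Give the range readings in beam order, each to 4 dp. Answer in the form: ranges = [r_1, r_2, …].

ranges = [2.5600, 1.4400, 0.8314, 4.2955]

beam 1: φ=-135°, α=30°
  cosα=0.8660 sinα=0.5000 | (1,4) | tMaxX 0.3233 tMaxY 0.5600 | tΔX 1.1547 tΔY 2.0000
    t=0.3233 [x] (2,4)
    t=0.5600 [y] (2,5)
    t=1.4780 [x] (3,5)
    t=2.5600 [y] (3,6) — stop
  → r_1 = 2.5600
beam 2: φ=-45°, α=120°
  cosα=-0.5000 sinα=0.8660 | (1,4) | tMaxX 1.4400 tMaxY 0.3233 | tΔX 2.0000 tΔY 1.1547
    t=0.3233 [y] (1,5)
    t=1.4400 [x] (0,5) — stop
  → r_2 = 1.4400
beam 3: φ=45°, α=210°
  cosα=-0.8660 sinα=-0.5000 | (1,4) | tMaxX 0.8314 tMaxY 1.4400 | tΔX 1.1547 tΔY 2.0000
    t=0.8314 [x] (0,4) — stop
  → r_3 = 0.8314
beam 4: φ=135°, α=300°
  cosα=0.5000 sinα=-0.8660 | (1,4) | tMaxX 0.5600 tMaxY 0.8314 | tΔX 2.0000 tΔY 1.1547
    t=0.5600 [x] (2,4)
    t=0.8314 [y] (2,3)
    t=1.9861 [y] (2,2)
    t=2.5600 [x] (3,2)
    t=3.1408 [y] (3,1)
    t=4.2955 [y] (3,0) — stop
  → r_4 = 4.2955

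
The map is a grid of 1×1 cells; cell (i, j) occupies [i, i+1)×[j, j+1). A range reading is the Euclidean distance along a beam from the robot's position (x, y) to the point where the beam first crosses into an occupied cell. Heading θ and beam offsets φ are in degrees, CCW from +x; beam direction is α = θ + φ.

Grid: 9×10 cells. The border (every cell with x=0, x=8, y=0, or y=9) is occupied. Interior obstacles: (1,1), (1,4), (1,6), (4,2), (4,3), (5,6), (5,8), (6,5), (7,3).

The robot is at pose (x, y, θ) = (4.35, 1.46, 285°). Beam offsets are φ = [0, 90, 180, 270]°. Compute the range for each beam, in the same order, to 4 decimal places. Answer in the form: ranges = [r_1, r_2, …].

beam 1: φ=0°, α=285°
  dir = (cos 285°, sin 285°) = (0.2588, -0.9659); from cell (4,1)
  next x-line at t=2.5114, next y-line at t=0.4762; Δt_x=3.8637, Δt_y=1.0353
    y: enter (4,0) at t=0.4762 ← occupied
  → r_1 = 0.4762
beam 2: φ=90°, α=15°
  dir = (cos 15°, sin 15°) = (0.9659, 0.2588); from cell (4,1)
  next x-line at t=0.6729, next y-line at t=2.0864; Δt_x=1.0353, Δt_y=3.8637
    x: enter (5,1) at t=0.6729
    x: enter (6,1) at t=1.7082
    y: enter (6,2) at t=2.0864
    x: enter (7,2) at t=2.7435
    x: enter (8,2) at t=3.7788 ← occupied
  → r_2 = 3.7788
beam 3: φ=180°, α=105°
  dir = (cos 105°, sin 105°) = (-0.2588, 0.9659); from cell (4,1)
  next x-line at t=1.3523, next y-line at t=0.5590; Δt_x=3.8637, Δt_y=1.0353
    y: enter (4,2) at t=0.5590 ← occupied
  → r_3 = 0.5590
beam 4: φ=270°, α=195°
  dir = (cos 195°, sin 195°) = (-0.9659, -0.2588); from cell (4,1)
  next x-line at t=0.3623, next y-line at t=1.7773; Δt_x=1.0353, Δt_y=3.8637
    x: enter (3,1) at t=0.3623
    x: enter (2,1) at t=1.3976
    y: enter (2,0) at t=1.7773 ← occupied
  → r_4 = 1.7773

ranges = [0.4762, 3.7788, 0.5590, 1.7773]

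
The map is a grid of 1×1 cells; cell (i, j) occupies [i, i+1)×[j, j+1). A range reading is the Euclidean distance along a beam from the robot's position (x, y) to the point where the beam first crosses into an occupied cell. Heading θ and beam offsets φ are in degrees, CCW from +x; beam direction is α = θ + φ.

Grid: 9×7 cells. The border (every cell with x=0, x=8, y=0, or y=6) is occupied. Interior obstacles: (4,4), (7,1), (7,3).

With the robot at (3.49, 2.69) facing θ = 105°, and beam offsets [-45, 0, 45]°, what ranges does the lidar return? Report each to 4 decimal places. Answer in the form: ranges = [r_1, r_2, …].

beam 1: φ=-45°, α=60°
  cosα=0.5000 sinα=0.8660 | (3,2) | tMaxX 1.0200 tMaxY 0.3580 | tΔX 2.0000 tΔY 1.1547
    t=0.3580 [y] (3,3)
    t=1.0200 [x] (4,3)
    t=1.5127 [y] (4,4) — stop
  → r_1 = 1.5127
beam 2: φ=0°, α=105°
  cosα=-0.2588 sinα=0.9659 | (3,2) | tMaxX 1.8932 tMaxY 0.3209 | tΔX 3.8637 tΔY 1.0353
    t=0.3209 [y] (3,3)
    t=1.3562 [y] (3,4)
    t=1.8932 [x] (2,4)
    t=2.3915 [y] (2,5)
    t=3.4268 [y] (2,6) — stop
  → r_2 = 3.4268
beam 3: φ=45°, α=150°
  cosα=-0.8660 sinα=0.5000 | (3,2) | tMaxX 0.5658 tMaxY 0.6200 | tΔX 1.1547 tΔY 2.0000
    t=0.5658 [x] (2,2)
    t=0.6200 [y] (2,3)
    t=1.7205 [x] (1,3)
    t=2.6200 [y] (1,4)
    t=2.8752 [x] (0,4) — stop
  → r_3 = 2.8752

ranges = [1.5127, 3.4268, 2.8752]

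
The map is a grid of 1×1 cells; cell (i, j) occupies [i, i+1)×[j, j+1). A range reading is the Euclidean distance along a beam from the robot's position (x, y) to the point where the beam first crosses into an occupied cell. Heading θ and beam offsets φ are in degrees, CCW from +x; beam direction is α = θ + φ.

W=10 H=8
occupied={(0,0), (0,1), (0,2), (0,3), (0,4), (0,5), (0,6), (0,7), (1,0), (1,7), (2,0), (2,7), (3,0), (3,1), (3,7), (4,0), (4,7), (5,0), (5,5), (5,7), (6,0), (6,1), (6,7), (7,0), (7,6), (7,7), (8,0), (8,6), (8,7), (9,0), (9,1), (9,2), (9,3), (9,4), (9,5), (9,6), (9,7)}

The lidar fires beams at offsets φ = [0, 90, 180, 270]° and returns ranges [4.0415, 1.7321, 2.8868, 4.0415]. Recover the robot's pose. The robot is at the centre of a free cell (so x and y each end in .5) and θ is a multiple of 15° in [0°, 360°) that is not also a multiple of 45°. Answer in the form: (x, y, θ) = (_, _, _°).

(x, y, θ) = (2.5, 3.5, 60°)

Candidates: 43 free-cell centres × 16 headings = 688 poses. Raycast each; keep the one whose scan matches to 4 dp.
  (8.5, 5.5, 75°): beam 1 = 0.5176 ≠ 4.0415 ✗
  (1.5, 1.5, 285°): beam 1 = 0.5176 ≠ 4.0415 ✗
  (1.5, 2.5, 300°): beam 1 = 1.7321 ≠ 4.0415 ✗
  (8.5, 5.5, 300°): beam 1 = 1.0000 ≠ 4.0415 ✗
  (2.5, 5.5, 15°): beam 1 = 4.6587 ≠ 4.0415 ✗
  …
  (2.5, 3.5, 60°): r_1=4.0415, r_2=1.7321, r_3=2.8868, r_4=4.0415 — all match ✓
No second candidate reproduces the full scan.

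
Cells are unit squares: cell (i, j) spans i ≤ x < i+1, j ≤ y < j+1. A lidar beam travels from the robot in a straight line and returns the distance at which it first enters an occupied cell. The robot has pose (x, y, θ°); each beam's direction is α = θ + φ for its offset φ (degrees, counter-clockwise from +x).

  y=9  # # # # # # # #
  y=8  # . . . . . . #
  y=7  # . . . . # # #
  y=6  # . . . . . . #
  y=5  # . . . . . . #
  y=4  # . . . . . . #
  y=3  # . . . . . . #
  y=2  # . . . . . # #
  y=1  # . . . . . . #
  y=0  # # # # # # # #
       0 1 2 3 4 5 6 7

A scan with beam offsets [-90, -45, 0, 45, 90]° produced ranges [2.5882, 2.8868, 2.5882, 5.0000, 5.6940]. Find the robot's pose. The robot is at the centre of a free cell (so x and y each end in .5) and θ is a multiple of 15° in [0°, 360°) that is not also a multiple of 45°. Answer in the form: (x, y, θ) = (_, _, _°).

Candidates: 45 free-cell centres × 16 headings = 720 poses. Raycast each; keep the one whose scan matches to 4 dp.
  (2.5, 8.5, 345°): beam 1 = 5.7956 ≠ 2.5882 ✗
  (3.5, 3.5, 30°): beam 1 = 2.8868 ≠ 2.5882 ✗
  (1.5, 6.5, 240°): beam 1 = 0.5774 ≠ 2.5882 ✗
  …
  (3.5, 6.5, 195°): r_1=2.5882, r_2=2.8868, r_3=2.5882, r_4=5.0000, r_5=5.6940 — all match ✓
No second candidate reproduces the full scan.

(x, y, θ) = (3.5, 6.5, 195°)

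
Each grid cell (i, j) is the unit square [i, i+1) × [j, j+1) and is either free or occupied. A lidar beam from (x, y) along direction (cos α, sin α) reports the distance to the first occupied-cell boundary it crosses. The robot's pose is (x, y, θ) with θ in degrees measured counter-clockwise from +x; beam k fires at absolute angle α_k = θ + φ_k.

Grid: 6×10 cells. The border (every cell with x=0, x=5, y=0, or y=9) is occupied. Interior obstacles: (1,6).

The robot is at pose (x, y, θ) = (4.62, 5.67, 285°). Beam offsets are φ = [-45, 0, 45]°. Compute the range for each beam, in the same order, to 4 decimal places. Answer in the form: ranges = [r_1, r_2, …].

ranges = [5.3925, 1.4682, 0.4388]

beam 1: φ=-45°, α=240°
  direction (-0.5000, -0.8660); cell (4,5); t to first gridline: x 1.2400, y 0.7736 (then +2.0000 / +1.1547)
    (4,4) via y @ 0.7736
    (3,4) via x @ 1.2400
    (3,3) via y @ 1.9283
    (3,2) via y @ 3.0831
    (2,2) via x @ 3.2400
    (2,1) via y @ 4.2378
    (1,1) via x @ 5.2400
    (1,0) via y @ 5.3925  # hit
  → r_1 = 5.3925
beam 2: φ=0°, α=285°
  direction (0.2588, -0.9659); cell (4,5); t to first gridline: x 1.4682, y 0.6936 (then +3.8637 / +1.0353)
    (4,4) via y @ 0.6936
    (5,4) via x @ 1.4682  # hit
  → r_2 = 1.4682
beam 3: φ=45°, α=330°
  direction (0.8660, -0.5000); cell (4,5); t to first gridline: x 0.4388, y 1.3400 (then +1.1547 / +2.0000)
    (5,5) via x @ 0.4388  # hit
  → r_3 = 0.4388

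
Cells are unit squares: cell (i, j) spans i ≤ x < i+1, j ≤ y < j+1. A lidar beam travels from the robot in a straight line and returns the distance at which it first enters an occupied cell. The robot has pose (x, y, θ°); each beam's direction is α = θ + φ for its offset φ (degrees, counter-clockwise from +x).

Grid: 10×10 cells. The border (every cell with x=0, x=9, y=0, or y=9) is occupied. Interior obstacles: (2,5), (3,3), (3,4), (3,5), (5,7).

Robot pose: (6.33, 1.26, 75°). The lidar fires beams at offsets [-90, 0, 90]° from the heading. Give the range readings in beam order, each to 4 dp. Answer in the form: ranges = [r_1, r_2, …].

beam 1: φ=-90°, α=345°
  cosα=0.9659 sinα=-0.2588 | (6,1) | tMaxX 0.6936 tMaxY 1.0046 | tΔX 1.0353 tΔY 3.8637
    t=0.6936 [x] (7,1)
    t=1.0046 [y] (7,0) — stop
  → r_1 = 1.0046
beam 2: φ=0°, α=75°
  cosα=0.2588 sinα=0.9659 | (6,1) | tMaxX 2.5887 tMaxY 0.7661 | tΔX 3.8637 tΔY 1.0353
    t=0.7661 [y] (6,2)
    t=1.8014 [y] (6,3)
    t=2.5887 [x] (7,3)
    t=2.8367 [y] (7,4)
    t=3.8719 [y] (7,5)
    t=4.9072 [y] (7,6)
    t=5.9425 [y] (7,7)
    t=6.4524 [x] (8,7)
    t=6.9778 [y] (8,8)
    t=8.0130 [y] (8,9) — stop
  → r_2 = 8.0130
beam 3: φ=90°, α=165°
  cosα=-0.9659 sinα=0.2588 | (6,1) | tMaxX 0.3416 tMaxY 2.8591 | tΔX 1.0353 tΔY 3.8637
    t=0.3416 [x] (5,1)
    t=1.3769 [x] (4,1)
    t=2.4122 [x] (3,1)
    t=2.8591 [y] (3,2)
    t=3.4475 [x] (2,2)
    t=4.4827 [x] (1,2)
    t=5.5180 [x] (0,2) — stop
  → r_3 = 5.5180

ranges = [1.0046, 8.0130, 5.5180]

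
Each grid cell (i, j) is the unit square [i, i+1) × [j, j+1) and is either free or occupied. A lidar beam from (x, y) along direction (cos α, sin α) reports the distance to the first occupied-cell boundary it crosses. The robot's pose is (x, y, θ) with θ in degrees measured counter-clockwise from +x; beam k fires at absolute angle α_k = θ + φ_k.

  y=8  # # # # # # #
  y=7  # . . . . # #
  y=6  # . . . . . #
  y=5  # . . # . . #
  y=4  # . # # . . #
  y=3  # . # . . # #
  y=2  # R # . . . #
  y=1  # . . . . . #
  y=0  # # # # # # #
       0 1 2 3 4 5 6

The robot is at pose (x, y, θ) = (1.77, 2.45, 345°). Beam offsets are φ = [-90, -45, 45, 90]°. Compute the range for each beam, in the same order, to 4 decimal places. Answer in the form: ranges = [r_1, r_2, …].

beam 1: φ=-90°, α=255°
  cosα=-0.2588 sinα=-0.9659 | (1,2) | tMaxX 2.9751 tMaxY 0.4659 | tΔX 3.8637 tΔY 1.0353
    t=0.4659 [y] (1,1)
    t=1.5012 [y] (1,0) — stop
  → r_1 = 1.5012
beam 2: φ=-45°, α=300°
  cosα=0.5000 sinα=-0.8660 | (1,2) | tMaxX 0.4600 tMaxY 0.5196 | tΔX 2.0000 tΔY 1.1547
    t=0.4600 [x] (2,2) — stop
  → r_2 = 0.4600
beam 3: φ=45°, α=30°
  cosα=0.8660 sinα=0.5000 | (1,2) | tMaxX 0.2656 tMaxY 1.1000 | tΔX 1.1547 tΔY 2.0000
    t=0.2656 [x] (2,2) — stop
  → r_3 = 0.2656
beam 4: φ=90°, α=75°
  cosα=0.2588 sinα=0.9659 | (1,2) | tMaxX 0.8887 tMaxY 0.5694 | tΔX 3.8637 tΔY 1.0353
    t=0.5694 [y] (1,3)
    t=0.8887 [x] (2,3) — stop
  → r_4 = 0.8887

ranges = [1.5012, 0.4600, 0.2656, 0.8887]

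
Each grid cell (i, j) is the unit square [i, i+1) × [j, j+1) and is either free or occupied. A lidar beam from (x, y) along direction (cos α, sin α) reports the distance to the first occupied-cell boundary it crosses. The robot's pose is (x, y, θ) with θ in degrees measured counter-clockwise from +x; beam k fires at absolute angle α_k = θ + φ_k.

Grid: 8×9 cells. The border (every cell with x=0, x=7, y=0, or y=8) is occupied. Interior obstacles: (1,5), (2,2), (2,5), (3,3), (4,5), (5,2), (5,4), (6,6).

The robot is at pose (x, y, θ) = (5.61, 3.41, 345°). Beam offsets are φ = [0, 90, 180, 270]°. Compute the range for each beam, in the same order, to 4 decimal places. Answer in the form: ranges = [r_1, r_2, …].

beam 1: φ=0°, α=345°
  cosα=0.9659 sinα=-0.2588 | (5,3) | tMaxX 0.4038 tMaxY 1.5841 | tΔX 1.0353 tΔY 3.8637
    t=0.4038 [x] (6,3)
    t=1.4390 [x] (7,3) — stop
  → r_1 = 1.4390
beam 2: φ=90°, α=75°
  cosα=0.2588 sinα=0.9659 | (5,3) | tMaxX 1.5068 tMaxY 0.6108 | tΔX 3.8637 tΔY 1.0353
    t=0.6108 [y] (5,4) — stop
  → r_2 = 0.6108
beam 3: φ=180°, α=165°
  cosα=-0.9659 sinα=0.2588 | (5,3) | tMaxX 0.6315 tMaxY 2.2796 | tΔX 1.0353 tΔY 3.8637
    t=0.6315 [x] (4,3)
    t=1.6668 [x] (3,3) — stop
  → r_3 = 1.6668
beam 4: φ=270°, α=255°
  cosα=-0.2588 sinα=-0.9659 | (5,3) | tMaxX 2.3569 tMaxY 0.4245 | tΔX 3.8637 tΔY 1.0353
    t=0.4245 [y] (5,2) — stop
  → r_4 = 0.4245

ranges = [1.4390, 0.6108, 1.6668, 0.4245]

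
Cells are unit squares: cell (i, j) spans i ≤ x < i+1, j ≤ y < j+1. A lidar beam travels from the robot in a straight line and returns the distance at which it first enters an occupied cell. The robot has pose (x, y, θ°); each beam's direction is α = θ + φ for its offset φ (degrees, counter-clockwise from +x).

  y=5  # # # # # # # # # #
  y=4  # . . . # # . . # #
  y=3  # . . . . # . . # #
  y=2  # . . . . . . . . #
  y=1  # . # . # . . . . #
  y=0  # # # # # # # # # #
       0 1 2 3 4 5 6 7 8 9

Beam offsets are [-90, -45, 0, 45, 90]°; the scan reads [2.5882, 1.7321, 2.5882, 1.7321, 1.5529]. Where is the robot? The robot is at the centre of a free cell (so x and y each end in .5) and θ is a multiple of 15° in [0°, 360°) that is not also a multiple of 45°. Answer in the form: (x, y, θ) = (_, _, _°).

(x, y, θ) = (7.5, 2.5, 195°)

Candidates: 25 free-cell centres × 16 headings = 400 poses. Raycast each; keep the one whose scan matches to 4 dp.
  (5.5, 2.5, 240°): beam 1 = 5.0000 ≠ 2.5882 ✗
  (6.5, 2.5, 165°): beam 2 = 1.0000 ≠ 1.7321 ✗
  (2.5, 4.5, 210°): beam 1 = 0.5774 ≠ 2.5882 ✗
  (4.5, 2.5, 75°): beam 1 = 4.6587 ≠ 2.5882 ✗
  (2.5, 3.5, 30°): beam 1 = 2.8868 ≠ 2.5882 ✗
  …
  (7.5, 2.5, 195°): r_1=2.5882, r_2=1.7321, r_3=2.5882, r_4=1.7321, r_5=1.5529 — all match ✓
Only this pose fits every beam.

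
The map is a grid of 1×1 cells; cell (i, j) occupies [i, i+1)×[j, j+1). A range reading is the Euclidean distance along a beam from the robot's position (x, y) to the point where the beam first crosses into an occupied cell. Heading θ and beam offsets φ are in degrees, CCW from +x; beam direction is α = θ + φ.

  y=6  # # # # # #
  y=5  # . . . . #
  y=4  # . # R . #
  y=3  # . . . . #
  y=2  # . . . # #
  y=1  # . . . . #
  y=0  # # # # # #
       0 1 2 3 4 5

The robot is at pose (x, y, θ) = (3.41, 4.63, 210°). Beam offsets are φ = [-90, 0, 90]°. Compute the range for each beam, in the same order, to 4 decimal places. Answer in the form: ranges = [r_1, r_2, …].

beam 1: φ=-90°, α=120°
  d=(-0.5000,0.8660)  start (3,4)  tX=0.8200 tY=0.4272  stride 1/|dx|=2.0000 1/|dy|=1.1547
    cross y-line → (3,5), t=0.4272
    cross x-line → (2,5), t=0.8200
    cross y-line → (2,6), t=1.5819 (wall)
  → r_1 = 1.5819
beam 2: φ=0°, α=210°
  d=(-0.8660,-0.5000)  start (3,4)  tX=0.4734 tY=1.2600  stride 1/|dx|=1.1547 1/|dy|=2.0000
    cross x-line → (2,4), t=0.4734 (wall)
  → r_2 = 0.4734
beam 3: φ=90°, α=300°
  d=(0.5000,-0.8660)  start (3,4)  tX=1.1800 tY=0.7275  stride 1/|dx|=2.0000 1/|dy|=1.1547
    cross y-line → (3,3), t=0.7275
    cross x-line → (4,3), t=1.1800
    cross y-line → (4,2), t=1.8822 (wall)
  → r_3 = 1.8822

ranges = [1.5819, 0.4734, 1.8822]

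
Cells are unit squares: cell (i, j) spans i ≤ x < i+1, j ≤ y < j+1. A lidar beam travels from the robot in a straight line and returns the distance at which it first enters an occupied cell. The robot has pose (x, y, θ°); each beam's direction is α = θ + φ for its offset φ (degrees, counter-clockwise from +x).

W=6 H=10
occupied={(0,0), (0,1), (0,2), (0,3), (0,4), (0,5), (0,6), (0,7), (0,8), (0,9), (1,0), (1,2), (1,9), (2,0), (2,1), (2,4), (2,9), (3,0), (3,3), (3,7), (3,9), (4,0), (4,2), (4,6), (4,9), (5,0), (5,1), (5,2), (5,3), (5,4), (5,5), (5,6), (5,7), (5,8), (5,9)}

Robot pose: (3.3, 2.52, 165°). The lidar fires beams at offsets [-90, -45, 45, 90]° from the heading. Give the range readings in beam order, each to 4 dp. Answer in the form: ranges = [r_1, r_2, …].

beam 1: φ=-90°, α=75°
  d=(0.2588,0.9659)  start (3,2)  tX=2.7046 tY=0.4969  stride 1/|dx|=3.8637 1/|dy|=1.0353
    cross y-line → (3,3), t=0.4969 (wall)
  → r_1 = 0.4969
beam 2: φ=-45°, α=120°
  d=(-0.5000,0.8660)  start (3,2)  tX=0.6000 tY=0.5543  stride 1/|dx|=2.0000 1/|dy|=1.1547
    cross y-line → (3,3), t=0.5543 (wall)
  → r_2 = 0.5543
beam 3: φ=45°, α=210°
  d=(-0.8660,-0.5000)  start (3,2)  tX=0.3464 tY=1.0400  stride 1/|dx|=1.1547 1/|dy|=2.0000
    cross x-line → (2,2), t=0.3464
    cross y-line → (2,1), t=1.0400 (wall)
  → r_3 = 1.0400
beam 4: φ=90°, α=255°
  d=(-0.2588,-0.9659)  start (3,2)  tX=1.1591 tY=0.5383  stride 1/|dx|=3.8637 1/|dy|=1.0353
    cross y-line → (3,1), t=0.5383
    cross x-line → (2,1), t=1.1591 (wall)
  → r_4 = 1.1591

ranges = [0.4969, 0.5543, 1.0400, 1.1591]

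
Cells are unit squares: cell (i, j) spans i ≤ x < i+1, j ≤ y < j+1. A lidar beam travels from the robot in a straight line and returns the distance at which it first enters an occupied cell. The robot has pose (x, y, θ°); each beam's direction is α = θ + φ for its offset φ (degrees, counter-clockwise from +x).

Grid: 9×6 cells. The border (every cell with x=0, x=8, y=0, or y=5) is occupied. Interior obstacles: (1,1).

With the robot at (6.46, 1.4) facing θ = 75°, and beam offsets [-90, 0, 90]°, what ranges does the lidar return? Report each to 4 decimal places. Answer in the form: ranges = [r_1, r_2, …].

beam 1: φ=-90°, α=345°
  direction (0.9659, -0.2588); cell (6,1); t to first gridline: x 0.5590, y 1.5455 (then +1.0353 / +3.8637)
    (7,1) via x @ 0.5590
    (7,0) via y @ 1.5455  # hit
  → r_1 = 1.5455
beam 2: φ=0°, α=75°
  direction (0.2588, 0.9659); cell (6,1); t to first gridline: x 2.0864, y 0.6212 (then +3.8637 / +1.0353)
    (6,2) via y @ 0.6212
    (6,3) via y @ 1.6564
    (7,3) via x @ 2.0864
    (7,4) via y @ 2.6917
    (7,5) via y @ 3.7270  # hit
  → r_2 = 3.7270
beam 3: φ=90°, α=165°
  direction (-0.9659, 0.2588); cell (6,1); t to first gridline: x 0.4762, y 2.3182 (then +1.0353 / +3.8637)
    (5,1) via x @ 0.4762
    (4,1) via x @ 1.5115
    (4,2) via y @ 2.3182
    (3,2) via x @ 2.5468
    (2,2) via x @ 3.5821
    (1,2) via x @ 4.6173
    (0,2) via x @ 5.6526  # hit
  → r_3 = 5.6526

ranges = [1.5455, 3.7270, 5.6526]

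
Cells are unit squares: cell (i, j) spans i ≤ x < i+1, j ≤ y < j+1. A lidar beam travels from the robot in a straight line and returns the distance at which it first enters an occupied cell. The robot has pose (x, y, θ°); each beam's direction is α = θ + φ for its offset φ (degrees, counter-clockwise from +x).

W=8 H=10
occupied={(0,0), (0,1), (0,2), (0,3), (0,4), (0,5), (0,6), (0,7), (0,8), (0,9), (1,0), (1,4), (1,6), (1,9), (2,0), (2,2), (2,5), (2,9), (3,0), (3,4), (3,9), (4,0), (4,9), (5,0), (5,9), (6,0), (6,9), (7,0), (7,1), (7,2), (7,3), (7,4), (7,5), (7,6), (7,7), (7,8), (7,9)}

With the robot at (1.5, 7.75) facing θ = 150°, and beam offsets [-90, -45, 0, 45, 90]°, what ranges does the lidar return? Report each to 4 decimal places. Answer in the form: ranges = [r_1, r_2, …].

ranges = [1.4434, 1.2941, 0.5774, 0.5176, 0.8660]

beam 1: φ=-90°, α=60°
  dir = (cos 60°, sin 60°) = (0.5000, 0.8660); from cell (1,7)
  next x-line at t=1.0000, next y-line at t=0.2887; Δt_x=2.0000, Δt_y=1.1547
    y: enter (1,8) at t=0.2887
    x: enter (2,8) at t=1.0000
    y: enter (2,9) at t=1.4434 ← occupied
  → r_1 = 1.4434
beam 2: φ=-45°, α=105°
  dir = (cos 105°, sin 105°) = (-0.2588, 0.9659); from cell (1,7)
  next x-line at t=1.9319, next y-line at t=0.2588; Δt_x=3.8637, Δt_y=1.0353
    y: enter (1,8) at t=0.2588
    y: enter (1,9) at t=1.2941 ← occupied
  → r_2 = 1.2941
beam 3: φ=0°, α=150°
  dir = (cos 150°, sin 150°) = (-0.8660, 0.5000); from cell (1,7)
  next x-line at t=0.5774, next y-line at t=0.5000; Δt_x=1.1547, Δt_y=2.0000
    y: enter (1,8) at t=0.5000
    x: enter (0,8) at t=0.5774 ← occupied
  → r_3 = 0.5774
beam 4: φ=45°, α=195°
  dir = (cos 195°, sin 195°) = (-0.9659, -0.2588); from cell (1,7)
  next x-line at t=0.5176, next y-line at t=2.8978; Δt_x=1.0353, Δt_y=3.8637
    x: enter (0,7) at t=0.5176 ← occupied
  → r_4 = 0.5176
beam 5: φ=90°, α=240°
  dir = (cos 240°, sin 240°) = (-0.5000, -0.8660); from cell (1,7)
  next x-line at t=1.0000, next y-line at t=0.8660; Δt_x=2.0000, Δt_y=1.1547
    y: enter (1,6) at t=0.8660 ← occupied
  → r_5 = 0.8660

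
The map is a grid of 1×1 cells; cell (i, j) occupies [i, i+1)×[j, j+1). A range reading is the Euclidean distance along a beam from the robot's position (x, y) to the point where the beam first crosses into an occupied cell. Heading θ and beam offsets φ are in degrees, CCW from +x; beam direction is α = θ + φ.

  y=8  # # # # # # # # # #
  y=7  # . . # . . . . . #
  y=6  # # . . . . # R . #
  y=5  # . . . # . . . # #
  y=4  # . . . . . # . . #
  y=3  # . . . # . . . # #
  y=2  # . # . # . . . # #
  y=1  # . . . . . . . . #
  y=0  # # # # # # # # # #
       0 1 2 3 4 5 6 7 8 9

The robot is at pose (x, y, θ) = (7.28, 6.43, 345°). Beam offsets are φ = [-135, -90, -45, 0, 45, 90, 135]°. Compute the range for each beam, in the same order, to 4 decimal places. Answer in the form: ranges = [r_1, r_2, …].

ranges = [0.3233, 1.4804, 1.4400, 1.6614, 1.9861, 1.6254, 0.5600]

beam 1: φ=-135°, α=210°
  cosα=-0.8660 sinα=-0.5000 | (7,6) | tMaxX 0.3233 tMaxY 0.8600 | tΔX 1.1547 tΔY 2.0000
    t=0.3233 [x] (6,6) — stop
  → r_1 = 0.3233
beam 2: φ=-90°, α=255°
  cosα=-0.2588 sinα=-0.9659 | (7,6) | tMaxX 1.0818 tMaxY 0.4452 | tΔX 3.8637 tΔY 1.0353
    t=0.4452 [y] (7,5)
    t=1.0818 [x] (6,5)
    t=1.4804 [y] (6,4) — stop
  → r_2 = 1.4804
beam 3: φ=-45°, α=300°
  cosα=0.5000 sinα=-0.8660 | (7,6) | tMaxX 1.4400 tMaxY 0.4965 | tΔX 2.0000 tΔY 1.1547
    t=0.4965 [y] (7,5)
    t=1.4400 [x] (8,5) — stop
  → r_3 = 1.4400
beam 4: φ=0°, α=345°
  cosα=0.9659 sinα=-0.2588 | (7,6) | tMaxX 0.7454 tMaxY 1.6614 | tΔX 1.0353 tΔY 3.8637
    t=0.7454 [x] (8,6)
    t=1.6614 [y] (8,5) — stop
  → r_4 = 1.6614
beam 5: φ=45°, α=30°
  cosα=0.8660 sinα=0.5000 | (7,6) | tMaxX 0.8314 tMaxY 1.1400 | tΔX 1.1547 tΔY 2.0000
    t=0.8314 [x] (8,6)
    t=1.1400 [y] (8,7)
    t=1.9861 [x] (9,7) — stop
  → r_5 = 1.9861
beam 6: φ=90°, α=75°
  cosα=0.2588 sinα=0.9659 | (7,6) | tMaxX 2.7819 tMaxY 0.5901 | tΔX 3.8637 tΔY 1.0353
    t=0.5901 [y] (7,7)
    t=1.6254 [y] (7,8) — stop
  → r_6 = 1.6254
beam 7: φ=135°, α=120°
  cosα=-0.5000 sinα=0.8660 | (7,6) | tMaxX 0.5600 tMaxY 0.6582 | tΔX 2.0000 tΔY 1.1547
    t=0.5600 [x] (6,6) — stop
  → r_7 = 0.5600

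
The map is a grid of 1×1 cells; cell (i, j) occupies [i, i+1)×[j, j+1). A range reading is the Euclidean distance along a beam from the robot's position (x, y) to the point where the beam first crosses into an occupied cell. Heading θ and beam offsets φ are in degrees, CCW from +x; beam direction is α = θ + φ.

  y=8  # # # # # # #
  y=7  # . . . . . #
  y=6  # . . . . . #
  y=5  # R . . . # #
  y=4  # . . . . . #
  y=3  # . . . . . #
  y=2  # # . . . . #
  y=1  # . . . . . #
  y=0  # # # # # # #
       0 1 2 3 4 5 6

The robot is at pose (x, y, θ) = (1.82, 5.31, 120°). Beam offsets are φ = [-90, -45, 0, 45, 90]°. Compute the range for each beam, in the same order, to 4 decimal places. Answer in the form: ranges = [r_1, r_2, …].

ranges = [4.8266, 2.7849, 1.6400, 0.8489, 0.9469]

beam 1: φ=-90°, α=30°
  dir = (cos 30°, sin 30°) = (0.8660, 0.5000); from cell (1,5)
  next x-line at t=0.2078, next y-line at t=1.3800; Δt_x=1.1547, Δt_y=2.0000
    x: enter (2,5) at t=0.2078
    x: enter (3,5) at t=1.3625
    y: enter (3,6) at t=1.3800
    x: enter (4,6) at t=2.5172
    y: enter (4,7) at t=3.3800
    x: enter (5,7) at t=3.6719
    x: enter (6,7) at t=4.8266 ← occupied
  → r_1 = 4.8266
beam 2: φ=-45°, α=75°
  dir = (cos 75°, sin 75°) = (0.2588, 0.9659); from cell (1,5)
  next x-line at t=0.6955, next y-line at t=0.7143; Δt_x=3.8637, Δt_y=1.0353
    x: enter (2,5) at t=0.6955
    y: enter (2,6) at t=0.7143
    y: enter (2,7) at t=1.7496
    y: enter (2,8) at t=2.7849 ← occupied
  → r_2 = 2.7849
beam 3: φ=0°, α=120°
  dir = (cos 120°, sin 120°) = (-0.5000, 0.8660); from cell (1,5)
  next x-line at t=1.6400, next y-line at t=0.7967; Δt_x=2.0000, Δt_y=1.1547
    y: enter (1,6) at t=0.7967
    x: enter (0,6) at t=1.6400 ← occupied
  → r_3 = 1.6400
beam 4: φ=45°, α=165°
  dir = (cos 165°, sin 165°) = (-0.9659, 0.2588); from cell (1,5)
  next x-line at t=0.8489, next y-line at t=2.6660; Δt_x=1.0353, Δt_y=3.8637
    x: enter (0,5) at t=0.8489 ← occupied
  → r_4 = 0.8489
beam 5: φ=90°, α=210°
  dir = (cos 210°, sin 210°) = (-0.8660, -0.5000); from cell (1,5)
  next x-line at t=0.9469, next y-line at t=0.6200; Δt_x=1.1547, Δt_y=2.0000
    y: enter (1,4) at t=0.6200
    x: enter (0,4) at t=0.9469 ← occupied
  → r_5 = 0.9469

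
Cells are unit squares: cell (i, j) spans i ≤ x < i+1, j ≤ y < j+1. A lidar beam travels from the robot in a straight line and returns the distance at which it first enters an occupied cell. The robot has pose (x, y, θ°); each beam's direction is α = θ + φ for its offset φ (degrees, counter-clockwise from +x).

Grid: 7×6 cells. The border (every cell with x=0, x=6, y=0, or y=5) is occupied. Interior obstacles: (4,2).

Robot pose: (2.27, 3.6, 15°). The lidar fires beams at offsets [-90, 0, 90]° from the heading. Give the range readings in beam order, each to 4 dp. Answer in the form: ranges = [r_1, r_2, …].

beam 1: φ=-90°, α=285°
  d=(0.2588,-0.9659)  start (2,3)  tX=2.8205 tY=0.6212  stride 1/|dx|=3.8637 1/|dy|=1.0353
    cross y-line → (2,2), t=0.6212
    cross y-line → (2,1), t=1.6564
    cross y-line → (2,0), t=2.6917 (wall)
  → r_1 = 2.6917
beam 2: φ=0°, α=15°
  d=(0.9659,0.2588)  start (2,3)  tX=0.7558 tY=1.5455  stride 1/|dx|=1.0353 1/|dy|=3.8637
    cross x-line → (3,3), t=0.7558
    cross y-line → (3,4), t=1.5455
    cross x-line → (4,4), t=1.7910
    cross x-line → (5,4), t=2.8263
    cross x-line → (6,4), t=3.8616 (wall)
  → r_2 = 3.8616
beam 3: φ=90°, α=105°
  d=(-0.2588,0.9659)  start (2,3)  tX=1.0432 tY=0.4141  stride 1/|dx|=3.8637 1/|dy|=1.0353
    cross y-line → (2,4), t=0.4141
    cross x-line → (1,4), t=1.0432
    cross y-line → (1,5), t=1.4494 (wall)
  → r_3 = 1.4494

ranges = [2.6917, 3.8616, 1.4494]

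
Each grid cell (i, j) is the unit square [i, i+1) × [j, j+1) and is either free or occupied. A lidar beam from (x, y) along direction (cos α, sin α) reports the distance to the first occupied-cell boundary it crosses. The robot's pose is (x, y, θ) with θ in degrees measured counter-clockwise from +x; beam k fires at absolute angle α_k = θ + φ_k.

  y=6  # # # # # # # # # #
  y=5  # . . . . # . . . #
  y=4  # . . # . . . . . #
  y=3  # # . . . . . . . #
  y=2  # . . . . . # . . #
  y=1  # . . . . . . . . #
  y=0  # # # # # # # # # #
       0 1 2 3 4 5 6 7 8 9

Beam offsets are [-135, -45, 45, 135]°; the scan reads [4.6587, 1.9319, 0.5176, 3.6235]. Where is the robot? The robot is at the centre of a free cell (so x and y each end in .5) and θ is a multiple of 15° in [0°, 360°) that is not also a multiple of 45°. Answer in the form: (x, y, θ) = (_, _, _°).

(x, y, θ) = (5.5, 1.5, 240°)

Enumerate (i+0.5, j+0.5, θ) over the 36 free cells and 16 admissible headings. For each, cast all 4 beams and compare to the given ranges.
  (6.5, 3.5, 330°): beam 1 = 5.6940 ≠ 4.6587 ✗
  (1.5, 1.5, 285°): beam 1 = 0.5774 ≠ 4.6587 ✗
  (2.5, 2.5, 285°): beam 1 = 1.0000 ≠ 4.6587 ✗
  (1.5, 4.5, 120°): beam 1 = 1.5529 ≠ 4.6587 ✗
  …
  (5.5, 1.5, 240°): r_1=4.6587, r_2=1.9319, r_3=0.5176, r_4=3.6235 — all match ✓
Only this pose fits every beam.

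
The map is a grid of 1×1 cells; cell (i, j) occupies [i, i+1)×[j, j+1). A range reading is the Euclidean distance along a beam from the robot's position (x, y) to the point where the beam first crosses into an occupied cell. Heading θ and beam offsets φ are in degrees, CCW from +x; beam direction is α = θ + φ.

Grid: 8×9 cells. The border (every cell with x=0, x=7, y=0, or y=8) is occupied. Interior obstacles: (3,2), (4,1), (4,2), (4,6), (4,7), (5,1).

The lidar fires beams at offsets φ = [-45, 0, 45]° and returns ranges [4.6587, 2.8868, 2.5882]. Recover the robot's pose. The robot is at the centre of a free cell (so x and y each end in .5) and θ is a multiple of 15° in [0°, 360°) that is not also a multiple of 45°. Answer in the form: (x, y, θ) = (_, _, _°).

(x, y, θ) = (3.5, 3.5, 150°)

Enumerate (i+0.5, j+0.5, θ) over the 36 free cells and 16 admissible headings. For each, cast all 3 beams and compare to the given ranges.
  (6.5, 4.5, 60°): beam 1 = 0.5176 ≠ 4.6587 ✗
  (1.5, 2.5, 15°): beam 1 = 2.8868 ≠ 4.6587 ✗
  (2.5, 5.5, 330°): beam 1 = 2.5882 ≠ 4.6587 ✗
  (6.5, 5.5, 120°): beam 1 = 1.9319 ≠ 4.6587 ✗
  (3.5, 4.5, 285°): beam 1 = 4.0415 ≠ 4.6587 ✗
  …
  (3.5, 3.5, 150°): r_1=4.6587, r_2=2.8868, r_3=2.5882 — all match ✓
Unique over the lattice → pose = (3.5, 3.5, 150°).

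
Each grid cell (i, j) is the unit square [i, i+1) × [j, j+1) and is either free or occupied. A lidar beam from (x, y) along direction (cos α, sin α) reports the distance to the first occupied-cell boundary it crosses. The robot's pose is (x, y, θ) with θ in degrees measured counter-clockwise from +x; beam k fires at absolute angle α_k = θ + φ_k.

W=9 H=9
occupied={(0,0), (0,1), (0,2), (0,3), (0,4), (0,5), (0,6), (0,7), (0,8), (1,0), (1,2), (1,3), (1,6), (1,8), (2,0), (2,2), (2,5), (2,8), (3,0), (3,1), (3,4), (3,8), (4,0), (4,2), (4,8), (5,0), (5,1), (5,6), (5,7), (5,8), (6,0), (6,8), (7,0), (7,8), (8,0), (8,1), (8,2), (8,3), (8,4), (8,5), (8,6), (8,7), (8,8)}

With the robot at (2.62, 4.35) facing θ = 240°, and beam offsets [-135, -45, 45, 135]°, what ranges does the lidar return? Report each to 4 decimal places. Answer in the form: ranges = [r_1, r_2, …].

ranges = [0.6729, 1.3523, 1.3976, 0.3934]

beam 1: φ=-135°, α=105°
  d=(-0.2588,0.9659)  start (2,4)  tX=2.3955 tY=0.6729  stride 1/|dx|=3.8637 1/|dy|=1.0353
    cross y-line → (2,5), t=0.6729 (wall)
  → r_1 = 0.6729
beam 2: φ=-45°, α=195°
  d=(-0.9659,-0.2588)  start (2,4)  tX=0.6419 tY=1.3523  stride 1/|dx|=1.0353 1/|dy|=3.8637
    cross x-line → (1,4), t=0.6419
    cross y-line → (1,3), t=1.3523 (wall)
  → r_2 = 1.3523
beam 3: φ=45°, α=285°
  d=(0.2588,-0.9659)  start (2,4)  tX=1.4682 tY=0.3623  stride 1/|dx|=3.8637 1/|dy|=1.0353
    cross y-line → (2,3), t=0.3623
    cross y-line → (2,2), t=1.3976 (wall)
  → r_3 = 1.3976
beam 4: φ=135°, α=15°
  d=(0.9659,0.2588)  start (2,4)  tX=0.3934 tY=2.5114  stride 1/|dx|=1.0353 1/|dy|=3.8637
    cross x-line → (3,4), t=0.3934 (wall)
  → r_4 = 0.3934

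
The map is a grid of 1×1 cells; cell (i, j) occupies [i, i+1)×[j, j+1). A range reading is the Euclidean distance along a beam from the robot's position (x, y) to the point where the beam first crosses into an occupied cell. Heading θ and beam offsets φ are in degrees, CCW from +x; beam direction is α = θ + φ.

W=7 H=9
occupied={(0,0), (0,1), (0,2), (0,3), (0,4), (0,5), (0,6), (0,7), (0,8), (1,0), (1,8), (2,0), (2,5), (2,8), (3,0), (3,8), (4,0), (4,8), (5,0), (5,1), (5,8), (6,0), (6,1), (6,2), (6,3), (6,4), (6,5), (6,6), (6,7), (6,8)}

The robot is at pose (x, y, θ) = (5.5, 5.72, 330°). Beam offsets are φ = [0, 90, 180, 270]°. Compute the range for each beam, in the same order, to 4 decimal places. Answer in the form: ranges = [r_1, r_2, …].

beam 1: φ=0°, α=330°
  dir = (cos 330°, sin 330°) = (0.8660, -0.5000); from cell (5,5)
  next x-line at t=0.5774, next y-line at t=1.4400; Δt_x=1.1547, Δt_y=2.0000
    x: enter (6,5) at t=0.5774 ← occupied
  → r_1 = 0.5774
beam 2: φ=90°, α=60°
  dir = (cos 60°, sin 60°) = (0.5000, 0.8660); from cell (5,5)
  next x-line at t=1.0000, next y-line at t=0.3233; Δt_x=2.0000, Δt_y=1.1547
    y: enter (5,6) at t=0.3233
    x: enter (6,6) at t=1.0000 ← occupied
  → r_2 = 1.0000
beam 3: φ=180°, α=150°
  dir = (cos 150°, sin 150°) = (-0.8660, 0.5000); from cell (5,5)
  next x-line at t=0.5774, next y-line at t=0.5600; Δt_x=1.1547, Δt_y=2.0000
    y: enter (5,6) at t=0.5600
    x: enter (4,6) at t=0.5774
    x: enter (3,6) at t=1.7321
    y: enter (3,7) at t=2.5600
    x: enter (2,7) at t=2.8868
    x: enter (1,7) at t=4.0415
    y: enter (1,8) at t=4.5600 ← occupied
  → r_3 = 4.5600
beam 4: φ=270°, α=240°
  dir = (cos 240°, sin 240°) = (-0.5000, -0.8660); from cell (5,5)
  next x-line at t=1.0000, next y-line at t=0.8314; Δt_x=2.0000, Δt_y=1.1547
    y: enter (5,4) at t=0.8314
    x: enter (4,4) at t=1.0000
    y: enter (4,3) at t=1.9861
    x: enter (3,3) at t=3.0000
    y: enter (3,2) at t=3.1408
    y: enter (3,1) at t=4.2955
    x: enter (2,1) at t=5.0000
    y: enter (2,0) at t=5.4502 ← occupied
  → r_4 = 5.4502

ranges = [0.5774, 1.0000, 4.5600, 5.4502]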